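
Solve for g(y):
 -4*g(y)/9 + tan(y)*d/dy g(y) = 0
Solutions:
 g(y) = C1*sin(y)^(4/9)


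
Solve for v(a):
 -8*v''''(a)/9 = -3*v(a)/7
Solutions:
 v(a) = C1*exp(-3^(3/4)*686^(1/4)*a/14) + C2*exp(3^(3/4)*686^(1/4)*a/14) + C3*sin(3^(3/4)*686^(1/4)*a/14) + C4*cos(3^(3/4)*686^(1/4)*a/14)


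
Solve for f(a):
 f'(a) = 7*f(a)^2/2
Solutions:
 f(a) = -2/(C1 + 7*a)


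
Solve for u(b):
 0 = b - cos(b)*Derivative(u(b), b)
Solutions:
 u(b) = C1 + Integral(b/cos(b), b)


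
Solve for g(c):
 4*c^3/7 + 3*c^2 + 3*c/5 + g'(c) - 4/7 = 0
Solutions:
 g(c) = C1 - c^4/7 - c^3 - 3*c^2/10 + 4*c/7


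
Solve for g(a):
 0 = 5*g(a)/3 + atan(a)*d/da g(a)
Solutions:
 g(a) = C1*exp(-5*Integral(1/atan(a), a)/3)


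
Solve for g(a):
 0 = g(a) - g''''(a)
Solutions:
 g(a) = C1*exp(-a) + C2*exp(a) + C3*sin(a) + C4*cos(a)


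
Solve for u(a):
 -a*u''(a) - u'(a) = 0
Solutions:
 u(a) = C1 + C2*log(a)


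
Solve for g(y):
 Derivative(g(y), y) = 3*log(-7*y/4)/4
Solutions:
 g(y) = C1 + 3*y*log(-y)/4 + 3*y*(-2*log(2) - 1 + log(7))/4


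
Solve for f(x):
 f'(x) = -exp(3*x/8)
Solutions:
 f(x) = C1 - 8*exp(3*x/8)/3


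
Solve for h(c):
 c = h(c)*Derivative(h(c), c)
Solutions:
 h(c) = -sqrt(C1 + c^2)
 h(c) = sqrt(C1 + c^2)


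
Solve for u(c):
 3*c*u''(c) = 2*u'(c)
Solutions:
 u(c) = C1 + C2*c^(5/3)


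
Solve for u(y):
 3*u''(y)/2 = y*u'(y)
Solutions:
 u(y) = C1 + C2*erfi(sqrt(3)*y/3)


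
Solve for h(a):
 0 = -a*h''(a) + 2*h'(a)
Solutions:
 h(a) = C1 + C2*a^3


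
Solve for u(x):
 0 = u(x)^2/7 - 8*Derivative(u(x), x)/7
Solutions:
 u(x) = -8/(C1 + x)


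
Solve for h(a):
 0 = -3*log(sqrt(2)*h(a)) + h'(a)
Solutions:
 -2*Integral(1/(2*log(_y) + log(2)), (_y, h(a)))/3 = C1 - a


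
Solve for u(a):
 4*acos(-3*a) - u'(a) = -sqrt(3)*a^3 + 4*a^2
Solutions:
 u(a) = C1 + sqrt(3)*a^4/4 - 4*a^3/3 + 4*a*acos(-3*a) + 4*sqrt(1 - 9*a^2)/3


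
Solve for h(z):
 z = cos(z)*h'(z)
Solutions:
 h(z) = C1 + Integral(z/cos(z), z)


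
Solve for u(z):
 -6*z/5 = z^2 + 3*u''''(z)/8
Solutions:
 u(z) = C1 + C2*z + C3*z^2 + C4*z^3 - z^6/135 - 2*z^5/75


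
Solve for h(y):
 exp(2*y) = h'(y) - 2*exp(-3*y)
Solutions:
 h(y) = C1 + exp(2*y)/2 - 2*exp(-3*y)/3


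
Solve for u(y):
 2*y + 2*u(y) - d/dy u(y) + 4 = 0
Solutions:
 u(y) = C1*exp(2*y) - y - 5/2


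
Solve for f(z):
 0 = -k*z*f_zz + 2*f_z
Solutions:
 f(z) = C1 + z^(((re(k) + 2)*re(k) + im(k)^2)/(re(k)^2 + im(k)^2))*(C2*sin(2*log(z)*Abs(im(k))/(re(k)^2 + im(k)^2)) + C3*cos(2*log(z)*im(k)/(re(k)^2 + im(k)^2)))


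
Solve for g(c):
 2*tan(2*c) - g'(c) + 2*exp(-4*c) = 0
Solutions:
 g(c) = C1 + log(tan(2*c)^2 + 1)/2 - exp(-4*c)/2


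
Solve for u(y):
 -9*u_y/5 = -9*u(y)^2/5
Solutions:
 u(y) = -1/(C1 + y)


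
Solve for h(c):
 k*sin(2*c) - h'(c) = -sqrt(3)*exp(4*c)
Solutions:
 h(c) = C1 - k*cos(2*c)/2 + sqrt(3)*exp(4*c)/4


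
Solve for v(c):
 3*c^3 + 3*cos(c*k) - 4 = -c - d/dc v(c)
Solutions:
 v(c) = C1 - 3*c^4/4 - c^2/2 + 4*c - 3*sin(c*k)/k


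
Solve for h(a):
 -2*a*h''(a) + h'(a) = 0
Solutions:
 h(a) = C1 + C2*a^(3/2)


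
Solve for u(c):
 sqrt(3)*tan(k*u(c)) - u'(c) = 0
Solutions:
 u(c) = Piecewise((-asin(exp(C1*k + sqrt(3)*c*k))/k + pi/k, Ne(k, 0)), (nan, True))
 u(c) = Piecewise((asin(exp(C1*k + sqrt(3)*c*k))/k, Ne(k, 0)), (nan, True))


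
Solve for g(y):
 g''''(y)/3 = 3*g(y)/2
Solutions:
 g(y) = C1*exp(-2^(3/4)*sqrt(3)*y/2) + C2*exp(2^(3/4)*sqrt(3)*y/2) + C3*sin(2^(3/4)*sqrt(3)*y/2) + C4*cos(2^(3/4)*sqrt(3)*y/2)


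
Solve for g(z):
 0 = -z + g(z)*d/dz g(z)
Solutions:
 g(z) = -sqrt(C1 + z^2)
 g(z) = sqrt(C1 + z^2)


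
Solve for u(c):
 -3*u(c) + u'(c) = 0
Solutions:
 u(c) = C1*exp(3*c)


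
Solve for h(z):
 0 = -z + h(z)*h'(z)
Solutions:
 h(z) = -sqrt(C1 + z^2)
 h(z) = sqrt(C1 + z^2)


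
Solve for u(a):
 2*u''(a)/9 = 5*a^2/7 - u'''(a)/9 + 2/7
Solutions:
 u(a) = C1 + C2*a + C3*exp(-2*a) + 15*a^4/56 - 15*a^3/28 + 81*a^2/56


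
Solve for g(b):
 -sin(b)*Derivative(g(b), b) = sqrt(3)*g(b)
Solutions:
 g(b) = C1*(cos(b) + 1)^(sqrt(3)/2)/(cos(b) - 1)^(sqrt(3)/2)


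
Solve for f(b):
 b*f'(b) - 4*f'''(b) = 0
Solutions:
 f(b) = C1 + Integral(C2*airyai(2^(1/3)*b/2) + C3*airybi(2^(1/3)*b/2), b)


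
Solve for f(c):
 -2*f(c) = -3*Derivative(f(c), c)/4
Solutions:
 f(c) = C1*exp(8*c/3)


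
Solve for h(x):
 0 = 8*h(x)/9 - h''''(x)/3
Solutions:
 h(x) = C1*exp(-6^(3/4)*x/3) + C2*exp(6^(3/4)*x/3) + C3*sin(6^(3/4)*x/3) + C4*cos(6^(3/4)*x/3)


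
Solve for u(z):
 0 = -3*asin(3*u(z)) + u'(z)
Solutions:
 Integral(1/asin(3*_y), (_y, u(z))) = C1 + 3*z


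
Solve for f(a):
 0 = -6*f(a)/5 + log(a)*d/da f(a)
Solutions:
 f(a) = C1*exp(6*li(a)/5)


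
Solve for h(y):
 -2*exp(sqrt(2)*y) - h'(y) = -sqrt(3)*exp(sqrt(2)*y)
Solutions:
 h(y) = C1 - sqrt(2)*exp(sqrt(2)*y) + sqrt(6)*exp(sqrt(2)*y)/2


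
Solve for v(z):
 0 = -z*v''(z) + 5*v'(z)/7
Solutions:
 v(z) = C1 + C2*z^(12/7)


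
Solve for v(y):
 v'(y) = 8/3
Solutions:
 v(y) = C1 + 8*y/3


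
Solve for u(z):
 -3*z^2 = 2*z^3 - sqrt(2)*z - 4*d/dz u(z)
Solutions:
 u(z) = C1 + z^4/8 + z^3/4 - sqrt(2)*z^2/8


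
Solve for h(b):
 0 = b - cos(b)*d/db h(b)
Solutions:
 h(b) = C1 + Integral(b/cos(b), b)


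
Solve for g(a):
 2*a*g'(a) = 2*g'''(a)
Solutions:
 g(a) = C1 + Integral(C2*airyai(a) + C3*airybi(a), a)


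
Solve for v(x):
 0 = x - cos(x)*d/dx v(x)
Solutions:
 v(x) = C1 + Integral(x/cos(x), x)


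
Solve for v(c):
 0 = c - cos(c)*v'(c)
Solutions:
 v(c) = C1 + Integral(c/cos(c), c)


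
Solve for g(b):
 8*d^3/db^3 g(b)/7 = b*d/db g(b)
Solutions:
 g(b) = C1 + Integral(C2*airyai(7^(1/3)*b/2) + C3*airybi(7^(1/3)*b/2), b)


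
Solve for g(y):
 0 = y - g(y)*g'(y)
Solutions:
 g(y) = -sqrt(C1 + y^2)
 g(y) = sqrt(C1 + y^2)


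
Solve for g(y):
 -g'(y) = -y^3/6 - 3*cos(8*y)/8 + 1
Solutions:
 g(y) = C1 + y^4/24 - y + 3*sin(8*y)/64


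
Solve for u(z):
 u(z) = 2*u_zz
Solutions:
 u(z) = C1*exp(-sqrt(2)*z/2) + C2*exp(sqrt(2)*z/2)


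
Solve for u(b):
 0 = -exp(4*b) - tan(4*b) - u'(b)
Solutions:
 u(b) = C1 - exp(4*b)/4 + log(cos(4*b))/4


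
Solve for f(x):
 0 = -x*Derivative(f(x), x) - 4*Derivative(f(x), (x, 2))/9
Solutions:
 f(x) = C1 + C2*erf(3*sqrt(2)*x/4)


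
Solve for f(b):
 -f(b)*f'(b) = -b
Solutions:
 f(b) = -sqrt(C1 + b^2)
 f(b) = sqrt(C1 + b^2)


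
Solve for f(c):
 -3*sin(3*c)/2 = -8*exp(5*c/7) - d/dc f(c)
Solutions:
 f(c) = C1 - 56*exp(5*c/7)/5 - cos(3*c)/2


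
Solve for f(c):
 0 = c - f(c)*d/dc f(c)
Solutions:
 f(c) = -sqrt(C1 + c^2)
 f(c) = sqrt(C1 + c^2)


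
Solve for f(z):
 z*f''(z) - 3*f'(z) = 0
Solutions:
 f(z) = C1 + C2*z^4


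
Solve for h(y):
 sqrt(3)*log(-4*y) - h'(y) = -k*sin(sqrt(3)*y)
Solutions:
 h(y) = C1 - sqrt(3)*k*cos(sqrt(3)*y)/3 + sqrt(3)*y*(log(-y) - 1) + 2*sqrt(3)*y*log(2)


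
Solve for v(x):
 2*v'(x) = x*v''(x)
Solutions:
 v(x) = C1 + C2*x^3


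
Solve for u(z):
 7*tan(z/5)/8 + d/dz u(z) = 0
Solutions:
 u(z) = C1 + 35*log(cos(z/5))/8


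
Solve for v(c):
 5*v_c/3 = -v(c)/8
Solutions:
 v(c) = C1*exp(-3*c/40)


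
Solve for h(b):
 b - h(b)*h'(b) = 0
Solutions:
 h(b) = -sqrt(C1 + b^2)
 h(b) = sqrt(C1 + b^2)


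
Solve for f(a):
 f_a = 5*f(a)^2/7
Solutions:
 f(a) = -7/(C1 + 5*a)


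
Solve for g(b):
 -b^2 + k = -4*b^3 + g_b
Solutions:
 g(b) = C1 + b^4 - b^3/3 + b*k


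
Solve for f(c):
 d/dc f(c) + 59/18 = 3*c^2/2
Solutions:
 f(c) = C1 + c^3/2 - 59*c/18


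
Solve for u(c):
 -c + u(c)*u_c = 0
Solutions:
 u(c) = -sqrt(C1 + c^2)
 u(c) = sqrt(C1 + c^2)


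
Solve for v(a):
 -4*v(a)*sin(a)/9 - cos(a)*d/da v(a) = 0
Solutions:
 v(a) = C1*cos(a)^(4/9)


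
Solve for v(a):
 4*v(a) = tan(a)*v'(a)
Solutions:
 v(a) = C1*sin(a)^4


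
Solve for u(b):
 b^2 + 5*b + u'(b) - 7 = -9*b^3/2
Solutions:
 u(b) = C1 - 9*b^4/8 - b^3/3 - 5*b^2/2 + 7*b


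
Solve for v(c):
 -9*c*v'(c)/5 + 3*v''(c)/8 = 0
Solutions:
 v(c) = C1 + C2*erfi(2*sqrt(15)*c/5)


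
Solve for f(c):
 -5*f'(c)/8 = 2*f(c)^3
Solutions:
 f(c) = -sqrt(10)*sqrt(-1/(C1 - 16*c))/2
 f(c) = sqrt(10)*sqrt(-1/(C1 - 16*c))/2


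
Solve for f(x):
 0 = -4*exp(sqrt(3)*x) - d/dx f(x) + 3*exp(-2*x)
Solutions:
 f(x) = C1 - 4*sqrt(3)*exp(sqrt(3)*x)/3 - 3*exp(-2*x)/2


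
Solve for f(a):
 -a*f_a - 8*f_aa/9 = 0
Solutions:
 f(a) = C1 + C2*erf(3*a/4)


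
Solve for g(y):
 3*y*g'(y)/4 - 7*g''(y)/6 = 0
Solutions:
 g(y) = C1 + C2*erfi(3*sqrt(7)*y/14)


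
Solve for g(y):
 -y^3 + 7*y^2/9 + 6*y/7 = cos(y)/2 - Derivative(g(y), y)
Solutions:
 g(y) = C1 + y^4/4 - 7*y^3/27 - 3*y^2/7 + sin(y)/2


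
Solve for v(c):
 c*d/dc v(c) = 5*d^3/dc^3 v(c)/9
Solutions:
 v(c) = C1 + Integral(C2*airyai(15^(2/3)*c/5) + C3*airybi(15^(2/3)*c/5), c)


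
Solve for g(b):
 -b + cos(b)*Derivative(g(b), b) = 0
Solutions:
 g(b) = C1 + Integral(b/cos(b), b)


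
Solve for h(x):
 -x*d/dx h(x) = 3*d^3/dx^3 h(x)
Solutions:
 h(x) = C1 + Integral(C2*airyai(-3^(2/3)*x/3) + C3*airybi(-3^(2/3)*x/3), x)


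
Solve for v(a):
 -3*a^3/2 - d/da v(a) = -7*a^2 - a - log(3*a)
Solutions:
 v(a) = C1 - 3*a^4/8 + 7*a^3/3 + a^2/2 + a*log(a) - a + a*log(3)


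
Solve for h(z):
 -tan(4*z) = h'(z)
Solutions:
 h(z) = C1 + log(cos(4*z))/4


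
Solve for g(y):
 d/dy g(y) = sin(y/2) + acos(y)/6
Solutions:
 g(y) = C1 + y*acos(y)/6 - sqrt(1 - y^2)/6 - 2*cos(y/2)


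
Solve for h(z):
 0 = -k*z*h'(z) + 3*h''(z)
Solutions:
 h(z) = Piecewise((-sqrt(6)*sqrt(pi)*C1*erf(sqrt(6)*z*sqrt(-k)/6)/(2*sqrt(-k)) - C2, (k > 0) | (k < 0)), (-C1*z - C2, True))


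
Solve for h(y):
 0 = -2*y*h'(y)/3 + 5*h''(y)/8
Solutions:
 h(y) = C1 + C2*erfi(2*sqrt(30)*y/15)


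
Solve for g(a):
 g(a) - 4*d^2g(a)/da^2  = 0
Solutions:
 g(a) = C1*exp(-a/2) + C2*exp(a/2)


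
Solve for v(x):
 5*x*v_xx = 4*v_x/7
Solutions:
 v(x) = C1 + C2*x^(39/35)


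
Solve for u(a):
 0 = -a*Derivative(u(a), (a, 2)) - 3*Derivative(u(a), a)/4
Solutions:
 u(a) = C1 + C2*a^(1/4)


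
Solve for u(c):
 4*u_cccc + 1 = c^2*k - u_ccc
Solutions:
 u(c) = C1 + C2*c + C3*c^2 + C4*exp(-c/4) + c^5*k/60 - c^4*k/3 + c^3*(32*k - 1)/6


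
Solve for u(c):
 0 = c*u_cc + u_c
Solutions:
 u(c) = C1 + C2*log(c)


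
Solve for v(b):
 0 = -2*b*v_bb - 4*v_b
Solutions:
 v(b) = C1 + C2/b


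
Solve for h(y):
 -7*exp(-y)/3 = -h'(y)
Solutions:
 h(y) = C1 - 7*exp(-y)/3


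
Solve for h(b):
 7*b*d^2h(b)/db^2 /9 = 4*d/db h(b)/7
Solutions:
 h(b) = C1 + C2*b^(85/49)


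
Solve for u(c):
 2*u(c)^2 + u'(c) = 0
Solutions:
 u(c) = 1/(C1 + 2*c)


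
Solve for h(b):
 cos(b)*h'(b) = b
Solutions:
 h(b) = C1 + Integral(b/cos(b), b)


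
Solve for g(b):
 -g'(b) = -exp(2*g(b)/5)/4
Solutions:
 g(b) = 5*log(-sqrt(-1/(C1 + b))) + 5*log(10)/2
 g(b) = 5*log(-1/(C1 + b))/2 + 5*log(10)/2


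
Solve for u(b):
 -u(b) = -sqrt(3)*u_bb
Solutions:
 u(b) = C1*exp(-3^(3/4)*b/3) + C2*exp(3^(3/4)*b/3)


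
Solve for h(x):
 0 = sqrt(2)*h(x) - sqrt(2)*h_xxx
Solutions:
 h(x) = C3*exp(x) + (C1*sin(sqrt(3)*x/2) + C2*cos(sqrt(3)*x/2))*exp(-x/2)


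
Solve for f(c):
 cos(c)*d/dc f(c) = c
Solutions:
 f(c) = C1 + Integral(c/cos(c), c)


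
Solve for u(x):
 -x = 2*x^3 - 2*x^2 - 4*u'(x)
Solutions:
 u(x) = C1 + x^4/8 - x^3/6 + x^2/8


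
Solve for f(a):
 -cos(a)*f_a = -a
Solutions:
 f(a) = C1 + Integral(a/cos(a), a)


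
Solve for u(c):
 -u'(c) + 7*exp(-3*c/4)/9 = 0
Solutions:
 u(c) = C1 - 28*exp(-3*c/4)/27


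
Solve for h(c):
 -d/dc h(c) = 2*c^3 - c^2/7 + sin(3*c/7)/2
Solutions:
 h(c) = C1 - c^4/2 + c^3/21 + 7*cos(3*c/7)/6


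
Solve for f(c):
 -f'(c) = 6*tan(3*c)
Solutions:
 f(c) = C1 + 2*log(cos(3*c))


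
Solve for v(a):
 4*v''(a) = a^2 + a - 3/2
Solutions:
 v(a) = C1 + C2*a + a^4/48 + a^3/24 - 3*a^2/16


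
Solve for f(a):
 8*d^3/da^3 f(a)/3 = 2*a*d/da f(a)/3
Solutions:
 f(a) = C1 + Integral(C2*airyai(2^(1/3)*a/2) + C3*airybi(2^(1/3)*a/2), a)


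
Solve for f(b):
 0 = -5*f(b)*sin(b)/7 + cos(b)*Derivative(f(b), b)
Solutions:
 f(b) = C1/cos(b)^(5/7)


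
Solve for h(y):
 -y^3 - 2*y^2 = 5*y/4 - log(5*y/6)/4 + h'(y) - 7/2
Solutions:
 h(y) = C1 - y^4/4 - 2*y^3/3 - 5*y^2/8 + y*log(y)/4 - y*log(6)/4 + y*log(5)/4 + 13*y/4


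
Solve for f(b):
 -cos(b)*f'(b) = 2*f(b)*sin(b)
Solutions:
 f(b) = C1*cos(b)^2


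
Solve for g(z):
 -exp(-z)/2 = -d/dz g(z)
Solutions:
 g(z) = C1 - exp(-z)/2


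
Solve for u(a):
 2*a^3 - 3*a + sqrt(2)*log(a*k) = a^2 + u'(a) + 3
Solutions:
 u(a) = C1 + a^4/2 - a^3/3 - 3*a^2/2 + sqrt(2)*a*log(a*k) + a*(-3 - sqrt(2))


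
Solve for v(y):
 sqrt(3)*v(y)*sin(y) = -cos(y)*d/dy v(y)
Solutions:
 v(y) = C1*cos(y)^(sqrt(3))


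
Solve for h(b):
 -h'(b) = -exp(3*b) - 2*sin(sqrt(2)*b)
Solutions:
 h(b) = C1 + exp(3*b)/3 - sqrt(2)*cos(sqrt(2)*b)


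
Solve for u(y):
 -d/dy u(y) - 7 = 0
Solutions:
 u(y) = C1 - 7*y


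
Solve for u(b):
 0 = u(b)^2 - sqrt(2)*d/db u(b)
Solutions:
 u(b) = -2/(C1 + sqrt(2)*b)


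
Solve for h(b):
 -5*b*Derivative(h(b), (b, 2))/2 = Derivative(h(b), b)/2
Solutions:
 h(b) = C1 + C2*b^(4/5)


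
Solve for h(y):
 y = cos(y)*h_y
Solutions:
 h(y) = C1 + Integral(y/cos(y), y)


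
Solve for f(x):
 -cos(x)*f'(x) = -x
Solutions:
 f(x) = C1 + Integral(x/cos(x), x)


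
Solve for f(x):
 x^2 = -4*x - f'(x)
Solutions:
 f(x) = C1 - x^3/3 - 2*x^2


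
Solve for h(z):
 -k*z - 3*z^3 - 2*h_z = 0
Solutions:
 h(z) = C1 - k*z^2/4 - 3*z^4/8


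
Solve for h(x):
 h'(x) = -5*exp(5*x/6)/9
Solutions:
 h(x) = C1 - 2*exp(5*x/6)/3


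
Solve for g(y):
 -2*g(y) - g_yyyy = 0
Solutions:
 g(y) = (C1*sin(2^(3/4)*y/2) + C2*cos(2^(3/4)*y/2))*exp(-2^(3/4)*y/2) + (C3*sin(2^(3/4)*y/2) + C4*cos(2^(3/4)*y/2))*exp(2^(3/4)*y/2)


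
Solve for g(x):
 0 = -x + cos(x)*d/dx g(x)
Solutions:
 g(x) = C1 + Integral(x/cos(x), x)


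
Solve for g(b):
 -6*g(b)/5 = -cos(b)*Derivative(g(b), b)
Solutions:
 g(b) = C1*(sin(b) + 1)^(3/5)/(sin(b) - 1)^(3/5)


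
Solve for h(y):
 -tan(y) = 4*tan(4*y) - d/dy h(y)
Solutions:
 h(y) = C1 - log(cos(y)) - log(cos(4*y))


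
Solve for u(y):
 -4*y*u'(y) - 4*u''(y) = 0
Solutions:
 u(y) = C1 + C2*erf(sqrt(2)*y/2)


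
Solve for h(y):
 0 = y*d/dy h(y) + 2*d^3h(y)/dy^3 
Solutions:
 h(y) = C1 + Integral(C2*airyai(-2^(2/3)*y/2) + C3*airybi(-2^(2/3)*y/2), y)


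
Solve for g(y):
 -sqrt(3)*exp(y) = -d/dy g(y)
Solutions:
 g(y) = C1 + sqrt(3)*exp(y)


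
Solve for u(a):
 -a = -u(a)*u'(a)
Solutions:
 u(a) = -sqrt(C1 + a^2)
 u(a) = sqrt(C1 + a^2)


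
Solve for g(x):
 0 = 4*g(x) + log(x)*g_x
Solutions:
 g(x) = C1*exp(-4*li(x))


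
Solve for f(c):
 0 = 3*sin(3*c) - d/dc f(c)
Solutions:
 f(c) = C1 - cos(3*c)


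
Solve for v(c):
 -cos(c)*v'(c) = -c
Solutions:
 v(c) = C1 + Integral(c/cos(c), c)


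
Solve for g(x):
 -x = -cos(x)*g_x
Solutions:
 g(x) = C1 + Integral(x/cos(x), x)


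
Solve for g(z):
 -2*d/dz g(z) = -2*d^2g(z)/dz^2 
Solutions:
 g(z) = C1 + C2*exp(z)


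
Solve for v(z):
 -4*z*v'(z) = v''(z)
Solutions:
 v(z) = C1 + C2*erf(sqrt(2)*z)


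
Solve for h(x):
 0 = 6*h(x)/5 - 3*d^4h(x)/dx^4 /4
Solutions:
 h(x) = C1*exp(-10^(3/4)*x/5) + C2*exp(10^(3/4)*x/5) + C3*sin(10^(3/4)*x/5) + C4*cos(10^(3/4)*x/5)


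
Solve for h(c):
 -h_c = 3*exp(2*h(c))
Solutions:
 h(c) = log(-sqrt(-1/(C1 - 3*c))) - log(2)/2
 h(c) = log(-1/(C1 - 3*c))/2 - log(2)/2


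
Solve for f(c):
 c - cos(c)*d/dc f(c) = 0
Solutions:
 f(c) = C1 + Integral(c/cos(c), c)


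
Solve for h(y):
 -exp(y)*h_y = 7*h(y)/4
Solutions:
 h(y) = C1*exp(7*exp(-y)/4)


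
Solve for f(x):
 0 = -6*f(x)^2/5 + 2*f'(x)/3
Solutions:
 f(x) = -5/(C1 + 9*x)


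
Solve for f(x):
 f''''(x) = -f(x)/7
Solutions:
 f(x) = (C1*sin(sqrt(2)*7^(3/4)*x/14) + C2*cos(sqrt(2)*7^(3/4)*x/14))*exp(-sqrt(2)*7^(3/4)*x/14) + (C3*sin(sqrt(2)*7^(3/4)*x/14) + C4*cos(sqrt(2)*7^(3/4)*x/14))*exp(sqrt(2)*7^(3/4)*x/14)


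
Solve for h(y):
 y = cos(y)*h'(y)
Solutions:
 h(y) = C1 + Integral(y/cos(y), y)


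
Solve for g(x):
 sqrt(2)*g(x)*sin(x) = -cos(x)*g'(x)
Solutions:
 g(x) = C1*cos(x)^(sqrt(2))


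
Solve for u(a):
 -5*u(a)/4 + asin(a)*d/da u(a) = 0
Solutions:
 u(a) = C1*exp(5*Integral(1/asin(a), a)/4)


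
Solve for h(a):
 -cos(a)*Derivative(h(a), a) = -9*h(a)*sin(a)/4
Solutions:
 h(a) = C1/cos(a)^(9/4)


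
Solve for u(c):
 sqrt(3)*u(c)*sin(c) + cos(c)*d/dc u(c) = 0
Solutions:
 u(c) = C1*cos(c)^(sqrt(3))


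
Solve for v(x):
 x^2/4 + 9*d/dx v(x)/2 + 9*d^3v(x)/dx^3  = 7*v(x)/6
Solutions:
 v(x) = C1*exp(2^(1/3)*x*(-(7 + sqrt(103))^(1/3) + 3*2^(1/3)/(7 + sqrt(103))^(1/3))/12)*sin(2^(1/3)*sqrt(3)*x*(3*2^(1/3)/(7 + sqrt(103))^(1/3) + (7 + sqrt(103))^(1/3))/12) + C2*exp(2^(1/3)*x*(-(7 + sqrt(103))^(1/3) + 3*2^(1/3)/(7 + sqrt(103))^(1/3))/12)*cos(2^(1/3)*sqrt(3)*x*(3*2^(1/3)/(7 + sqrt(103))^(1/3) + (7 + sqrt(103))^(1/3))/12) + C3*exp(-2^(1/3)*x*(-(7 + sqrt(103))^(1/3) + 3*2^(1/3)/(7 + sqrt(103))^(1/3))/6) + 3*x^2/14 + 81*x/49 + 2187/343


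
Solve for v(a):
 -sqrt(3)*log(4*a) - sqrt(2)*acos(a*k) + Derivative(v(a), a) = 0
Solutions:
 v(a) = C1 + sqrt(3)*a*(log(a) - 1) + 2*sqrt(3)*a*log(2) + sqrt(2)*Piecewise((a*acos(a*k) - sqrt(-a^2*k^2 + 1)/k, Ne(k, 0)), (pi*a/2, True))


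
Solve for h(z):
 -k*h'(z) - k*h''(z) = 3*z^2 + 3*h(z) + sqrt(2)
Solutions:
 h(z) = C1*exp(z*(-1 + sqrt(k*(k - 12))/k)/2) + C2*exp(-z*(1 + sqrt(k*(k - 12))/k)/2) - 2*k^2/9 + 2*k*z/3 + 2*k/3 - z^2 - sqrt(2)/3


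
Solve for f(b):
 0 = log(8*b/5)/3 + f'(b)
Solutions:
 f(b) = C1 - b*log(b)/3 - b*log(2) + b/3 + b*log(5)/3


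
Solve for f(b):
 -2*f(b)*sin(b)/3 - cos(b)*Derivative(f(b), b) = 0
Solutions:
 f(b) = C1*cos(b)^(2/3)


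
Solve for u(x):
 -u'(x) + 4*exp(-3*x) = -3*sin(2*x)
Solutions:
 u(x) = C1 - 3*cos(2*x)/2 - 4*exp(-3*x)/3


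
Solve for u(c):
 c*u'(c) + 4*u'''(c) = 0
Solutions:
 u(c) = C1 + Integral(C2*airyai(-2^(1/3)*c/2) + C3*airybi(-2^(1/3)*c/2), c)


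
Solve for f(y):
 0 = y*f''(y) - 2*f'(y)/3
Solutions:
 f(y) = C1 + C2*y^(5/3)


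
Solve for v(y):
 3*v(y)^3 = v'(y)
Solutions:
 v(y) = -sqrt(2)*sqrt(-1/(C1 + 3*y))/2
 v(y) = sqrt(2)*sqrt(-1/(C1 + 3*y))/2


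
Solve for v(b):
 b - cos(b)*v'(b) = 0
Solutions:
 v(b) = C1 + Integral(b/cos(b), b)


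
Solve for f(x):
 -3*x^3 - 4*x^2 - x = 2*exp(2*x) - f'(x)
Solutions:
 f(x) = C1 + 3*x^4/4 + 4*x^3/3 + x^2/2 + exp(2*x)


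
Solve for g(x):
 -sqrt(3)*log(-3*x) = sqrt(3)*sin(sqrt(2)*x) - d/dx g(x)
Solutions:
 g(x) = C1 + sqrt(3)*x*(log(-x) - 1) + sqrt(3)*x*log(3) - sqrt(6)*cos(sqrt(2)*x)/2


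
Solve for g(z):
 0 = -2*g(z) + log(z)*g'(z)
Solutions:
 g(z) = C1*exp(2*li(z))


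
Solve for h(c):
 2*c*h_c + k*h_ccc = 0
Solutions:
 h(c) = C1 + Integral(C2*airyai(2^(1/3)*c*(-1/k)^(1/3)) + C3*airybi(2^(1/3)*c*(-1/k)^(1/3)), c)


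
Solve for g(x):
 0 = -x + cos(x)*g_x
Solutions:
 g(x) = C1 + Integral(x/cos(x), x)


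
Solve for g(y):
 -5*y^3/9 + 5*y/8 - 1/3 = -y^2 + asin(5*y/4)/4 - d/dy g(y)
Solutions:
 g(y) = C1 + 5*y^4/36 - y^3/3 - 5*y^2/16 + y*asin(5*y/4)/4 + y/3 + sqrt(16 - 25*y^2)/20


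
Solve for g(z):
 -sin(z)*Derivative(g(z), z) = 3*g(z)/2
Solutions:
 g(z) = C1*(cos(z) + 1)^(3/4)/(cos(z) - 1)^(3/4)


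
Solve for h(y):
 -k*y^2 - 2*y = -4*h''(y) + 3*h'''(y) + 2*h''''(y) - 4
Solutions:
 h(y) = C1 + C2*y + C3*exp(y*(-3 + sqrt(41))/4) + C4*exp(-y*(3 + sqrt(41))/4) + k*y^4/48 + y^3*(3*k + 4)/48 + y^2*(17*k - 20)/64


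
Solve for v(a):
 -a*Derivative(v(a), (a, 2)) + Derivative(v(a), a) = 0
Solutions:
 v(a) = C1 + C2*a^2


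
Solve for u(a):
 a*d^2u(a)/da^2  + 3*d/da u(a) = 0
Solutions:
 u(a) = C1 + C2/a^2


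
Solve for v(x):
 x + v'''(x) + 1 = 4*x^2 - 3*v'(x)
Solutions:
 v(x) = C1 + C2*sin(sqrt(3)*x) + C3*cos(sqrt(3)*x) + 4*x^3/9 - x^2/6 - 11*x/9


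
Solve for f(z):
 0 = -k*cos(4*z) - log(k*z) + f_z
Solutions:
 f(z) = C1 + k*sin(4*z)/4 + z*log(k*z) - z


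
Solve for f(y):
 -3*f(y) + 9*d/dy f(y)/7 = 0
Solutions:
 f(y) = C1*exp(7*y/3)


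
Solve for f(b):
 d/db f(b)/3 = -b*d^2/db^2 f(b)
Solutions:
 f(b) = C1 + C2*b^(2/3)


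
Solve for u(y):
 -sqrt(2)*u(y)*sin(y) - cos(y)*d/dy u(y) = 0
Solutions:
 u(y) = C1*cos(y)^(sqrt(2))


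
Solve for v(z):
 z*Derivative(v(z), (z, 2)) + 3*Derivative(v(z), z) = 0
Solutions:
 v(z) = C1 + C2/z^2


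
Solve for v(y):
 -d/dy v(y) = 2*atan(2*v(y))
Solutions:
 Integral(1/atan(2*_y), (_y, v(y))) = C1 - 2*y


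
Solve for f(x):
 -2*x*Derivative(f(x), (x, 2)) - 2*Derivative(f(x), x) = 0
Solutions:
 f(x) = C1 + C2*log(x)


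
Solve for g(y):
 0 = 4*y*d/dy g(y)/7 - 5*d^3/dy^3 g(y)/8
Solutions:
 g(y) = C1 + Integral(C2*airyai(2*70^(2/3)*y/35) + C3*airybi(2*70^(2/3)*y/35), y)


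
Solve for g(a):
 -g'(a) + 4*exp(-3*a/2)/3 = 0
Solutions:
 g(a) = C1 - 8*exp(-3*a/2)/9


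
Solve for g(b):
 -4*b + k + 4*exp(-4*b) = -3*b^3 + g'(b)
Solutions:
 g(b) = C1 + 3*b^4/4 - 2*b^2 + b*k - exp(-4*b)


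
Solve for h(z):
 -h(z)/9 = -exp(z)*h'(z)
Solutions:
 h(z) = C1*exp(-exp(-z)/9)


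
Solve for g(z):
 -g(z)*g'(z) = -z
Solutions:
 g(z) = -sqrt(C1 + z^2)
 g(z) = sqrt(C1 + z^2)


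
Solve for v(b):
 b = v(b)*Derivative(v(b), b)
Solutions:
 v(b) = -sqrt(C1 + b^2)
 v(b) = sqrt(C1 + b^2)


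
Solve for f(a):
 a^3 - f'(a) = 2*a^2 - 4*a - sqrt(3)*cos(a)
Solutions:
 f(a) = C1 + a^4/4 - 2*a^3/3 + 2*a^2 + sqrt(3)*sin(a)


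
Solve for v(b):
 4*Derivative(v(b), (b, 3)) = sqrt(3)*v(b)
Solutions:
 v(b) = C3*exp(2^(1/3)*3^(1/6)*b/2) + (C1*sin(2^(1/3)*3^(2/3)*b/4) + C2*cos(2^(1/3)*3^(2/3)*b/4))*exp(-2^(1/3)*3^(1/6)*b/4)


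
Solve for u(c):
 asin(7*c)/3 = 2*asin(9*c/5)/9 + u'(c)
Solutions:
 u(c) = C1 - 2*c*asin(9*c/5)/9 + c*asin(7*c)/3 + sqrt(1 - 49*c^2)/21 - 2*sqrt(25 - 81*c^2)/81


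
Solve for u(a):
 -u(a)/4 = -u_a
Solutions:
 u(a) = C1*exp(a/4)


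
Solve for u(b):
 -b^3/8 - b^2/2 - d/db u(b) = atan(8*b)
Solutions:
 u(b) = C1 - b^4/32 - b^3/6 - b*atan(8*b) + log(64*b^2 + 1)/16


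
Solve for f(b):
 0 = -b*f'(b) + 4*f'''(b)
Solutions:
 f(b) = C1 + Integral(C2*airyai(2^(1/3)*b/2) + C3*airybi(2^(1/3)*b/2), b)


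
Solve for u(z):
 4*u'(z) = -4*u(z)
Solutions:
 u(z) = C1*exp(-z)


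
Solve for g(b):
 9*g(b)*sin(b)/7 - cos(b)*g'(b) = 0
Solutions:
 g(b) = C1/cos(b)^(9/7)


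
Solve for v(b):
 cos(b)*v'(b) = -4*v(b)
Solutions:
 v(b) = C1*(sin(b)^2 - 2*sin(b) + 1)/(sin(b)^2 + 2*sin(b) + 1)


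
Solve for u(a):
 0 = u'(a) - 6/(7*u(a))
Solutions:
 u(a) = -sqrt(C1 + 84*a)/7
 u(a) = sqrt(C1 + 84*a)/7


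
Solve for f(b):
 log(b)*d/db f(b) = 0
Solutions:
 f(b) = C1


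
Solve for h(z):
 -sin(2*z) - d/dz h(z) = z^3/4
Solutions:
 h(z) = C1 - z^4/16 + cos(2*z)/2


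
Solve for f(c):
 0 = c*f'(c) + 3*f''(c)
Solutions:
 f(c) = C1 + C2*erf(sqrt(6)*c/6)


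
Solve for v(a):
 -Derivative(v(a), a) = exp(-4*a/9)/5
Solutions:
 v(a) = C1 + 9*exp(-4*a/9)/20


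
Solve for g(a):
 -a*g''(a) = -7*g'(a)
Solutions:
 g(a) = C1 + C2*a^8


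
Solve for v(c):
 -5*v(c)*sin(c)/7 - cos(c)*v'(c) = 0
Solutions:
 v(c) = C1*cos(c)^(5/7)


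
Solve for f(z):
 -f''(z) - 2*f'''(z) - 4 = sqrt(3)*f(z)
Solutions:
 f(z) = C1*exp(z*(-2 + (1 + 54*sqrt(3) + sqrt(-1 + (1 + 54*sqrt(3))^2))^(-1/3) + (1 + 54*sqrt(3) + sqrt(-1 + (1 + 54*sqrt(3))^2))^(1/3))/12)*sin(sqrt(3)*z*(-(1 + 54*sqrt(3) + sqrt(-1 + (1 + 54*sqrt(3))^2))^(1/3) + (1 + 54*sqrt(3) + sqrt(-1 + (1 + 54*sqrt(3))^2))^(-1/3))/12) + C2*exp(z*(-2 + (1 + 54*sqrt(3) + sqrt(-1 + (1 + 54*sqrt(3))^2))^(-1/3) + (1 + 54*sqrt(3) + sqrt(-1 + (1 + 54*sqrt(3))^2))^(1/3))/12)*cos(sqrt(3)*z*(-(1 + 54*sqrt(3) + sqrt(-1 + (1 + 54*sqrt(3))^2))^(1/3) + (1 + 54*sqrt(3) + sqrt(-1 + (1 + 54*sqrt(3))^2))^(-1/3))/12) + C3*exp(-z*((1 + 54*sqrt(3) + sqrt(-1 + (1 + 54*sqrt(3))^2))^(-1/3) + 1 + (1 + 54*sqrt(3) + sqrt(-1 + (1 + 54*sqrt(3))^2))^(1/3))/6) - 4*sqrt(3)/3


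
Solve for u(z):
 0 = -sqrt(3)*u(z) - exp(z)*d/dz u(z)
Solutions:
 u(z) = C1*exp(sqrt(3)*exp(-z))


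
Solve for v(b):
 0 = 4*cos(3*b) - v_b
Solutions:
 v(b) = C1 + 4*sin(3*b)/3


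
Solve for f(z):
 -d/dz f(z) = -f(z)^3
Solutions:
 f(z) = -sqrt(2)*sqrt(-1/(C1 + z))/2
 f(z) = sqrt(2)*sqrt(-1/(C1 + z))/2


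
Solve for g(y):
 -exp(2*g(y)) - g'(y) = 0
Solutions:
 g(y) = log(-sqrt(-1/(C1 - y))) - log(2)/2
 g(y) = log(-1/(C1 - y))/2 - log(2)/2


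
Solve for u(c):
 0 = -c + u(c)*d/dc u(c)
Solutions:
 u(c) = -sqrt(C1 + c^2)
 u(c) = sqrt(C1 + c^2)


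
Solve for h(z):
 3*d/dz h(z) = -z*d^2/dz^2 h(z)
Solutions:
 h(z) = C1 + C2/z^2


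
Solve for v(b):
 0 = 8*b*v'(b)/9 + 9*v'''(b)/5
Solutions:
 v(b) = C1 + Integral(C2*airyai(-2*3^(2/3)*5^(1/3)*b/9) + C3*airybi(-2*3^(2/3)*5^(1/3)*b/9), b)


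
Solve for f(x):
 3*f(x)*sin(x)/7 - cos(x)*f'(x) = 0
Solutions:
 f(x) = C1/cos(x)^(3/7)


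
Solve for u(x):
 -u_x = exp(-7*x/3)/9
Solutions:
 u(x) = C1 + exp(-7*x/3)/21


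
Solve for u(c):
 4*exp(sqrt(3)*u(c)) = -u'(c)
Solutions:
 u(c) = sqrt(3)*(2*log(1/(C1 + 4*c)) - log(3))/6


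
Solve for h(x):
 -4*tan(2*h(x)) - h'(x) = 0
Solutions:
 h(x) = -asin(C1*exp(-8*x))/2 + pi/2
 h(x) = asin(C1*exp(-8*x))/2


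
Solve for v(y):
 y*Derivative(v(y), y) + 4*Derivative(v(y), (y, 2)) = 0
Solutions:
 v(y) = C1 + C2*erf(sqrt(2)*y/4)


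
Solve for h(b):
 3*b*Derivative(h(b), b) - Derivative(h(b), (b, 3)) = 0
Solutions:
 h(b) = C1 + Integral(C2*airyai(3^(1/3)*b) + C3*airybi(3^(1/3)*b), b)


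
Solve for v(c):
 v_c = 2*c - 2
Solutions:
 v(c) = C1 + c^2 - 2*c


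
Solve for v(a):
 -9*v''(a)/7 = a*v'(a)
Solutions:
 v(a) = C1 + C2*erf(sqrt(14)*a/6)


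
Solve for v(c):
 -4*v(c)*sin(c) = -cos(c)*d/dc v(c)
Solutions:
 v(c) = C1/cos(c)^4


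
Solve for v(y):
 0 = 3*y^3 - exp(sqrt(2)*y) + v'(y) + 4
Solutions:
 v(y) = C1 - 3*y^4/4 - 4*y + sqrt(2)*exp(sqrt(2)*y)/2


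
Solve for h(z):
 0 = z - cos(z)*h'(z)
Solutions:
 h(z) = C1 + Integral(z/cos(z), z)


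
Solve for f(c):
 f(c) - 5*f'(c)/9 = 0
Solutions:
 f(c) = C1*exp(9*c/5)


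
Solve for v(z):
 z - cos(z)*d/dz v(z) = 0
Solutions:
 v(z) = C1 + Integral(z/cos(z), z)


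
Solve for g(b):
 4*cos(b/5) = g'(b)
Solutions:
 g(b) = C1 + 20*sin(b/5)


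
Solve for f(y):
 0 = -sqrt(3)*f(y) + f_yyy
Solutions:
 f(y) = C3*exp(3^(1/6)*y) + (C1*sin(3^(2/3)*y/2) + C2*cos(3^(2/3)*y/2))*exp(-3^(1/6)*y/2)


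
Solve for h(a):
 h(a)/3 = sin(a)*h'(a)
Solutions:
 h(a) = C1*(cos(a) - 1)^(1/6)/(cos(a) + 1)^(1/6)


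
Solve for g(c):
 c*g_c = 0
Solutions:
 g(c) = C1


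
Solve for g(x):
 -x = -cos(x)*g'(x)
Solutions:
 g(x) = C1 + Integral(x/cos(x), x)


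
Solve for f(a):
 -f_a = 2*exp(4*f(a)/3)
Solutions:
 f(a) = 3*log(-(1/(C1 + 8*a))^(1/4)) + 3*log(3)/4
 f(a) = 3*log(1/(C1 + 8*a))/4 + 3*log(3)/4
 f(a) = 3*log(-I*(1/(C1 + 8*a))^(1/4)) + 3*log(3)/4
 f(a) = 3*log(I*(1/(C1 + 8*a))^(1/4)) + 3*log(3)/4


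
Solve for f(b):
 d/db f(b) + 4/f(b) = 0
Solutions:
 f(b) = -sqrt(C1 - 8*b)
 f(b) = sqrt(C1 - 8*b)


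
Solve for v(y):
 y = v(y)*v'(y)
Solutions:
 v(y) = -sqrt(C1 + y^2)
 v(y) = sqrt(C1 + y^2)


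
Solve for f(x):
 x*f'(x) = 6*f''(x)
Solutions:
 f(x) = C1 + C2*erfi(sqrt(3)*x/6)


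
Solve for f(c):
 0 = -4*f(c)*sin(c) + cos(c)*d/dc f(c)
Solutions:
 f(c) = C1/cos(c)^4


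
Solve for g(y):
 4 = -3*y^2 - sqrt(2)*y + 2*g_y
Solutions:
 g(y) = C1 + y^3/2 + sqrt(2)*y^2/4 + 2*y


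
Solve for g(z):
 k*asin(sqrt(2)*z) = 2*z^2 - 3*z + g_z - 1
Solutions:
 g(z) = C1 + k*(z*asin(sqrt(2)*z) + sqrt(2)*sqrt(1 - 2*z^2)/2) - 2*z^3/3 + 3*z^2/2 + z


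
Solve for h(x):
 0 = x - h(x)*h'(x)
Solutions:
 h(x) = -sqrt(C1 + x^2)
 h(x) = sqrt(C1 + x^2)


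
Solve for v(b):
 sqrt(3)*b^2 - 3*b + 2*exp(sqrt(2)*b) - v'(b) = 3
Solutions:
 v(b) = C1 + sqrt(3)*b^3/3 - 3*b^2/2 - 3*b + sqrt(2)*exp(sqrt(2)*b)


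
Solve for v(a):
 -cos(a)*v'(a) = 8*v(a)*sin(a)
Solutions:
 v(a) = C1*cos(a)^8


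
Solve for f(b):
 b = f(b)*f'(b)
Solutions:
 f(b) = -sqrt(C1 + b^2)
 f(b) = sqrt(C1 + b^2)


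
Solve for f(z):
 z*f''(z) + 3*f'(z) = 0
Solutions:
 f(z) = C1 + C2/z^2


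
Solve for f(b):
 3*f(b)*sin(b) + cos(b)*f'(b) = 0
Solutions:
 f(b) = C1*cos(b)^3


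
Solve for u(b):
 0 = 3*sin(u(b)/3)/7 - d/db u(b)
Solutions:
 -3*b/7 + 3*log(cos(u(b)/3) - 1)/2 - 3*log(cos(u(b)/3) + 1)/2 = C1


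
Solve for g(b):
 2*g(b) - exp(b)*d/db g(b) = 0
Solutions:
 g(b) = C1*exp(-2*exp(-b))


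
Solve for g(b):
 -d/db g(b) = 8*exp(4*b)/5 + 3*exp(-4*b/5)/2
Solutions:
 g(b) = C1 - 2*exp(4*b)/5 + 15*exp(-4*b/5)/8


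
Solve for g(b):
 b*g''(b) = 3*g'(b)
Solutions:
 g(b) = C1 + C2*b^4


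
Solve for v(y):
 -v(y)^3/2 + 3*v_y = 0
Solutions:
 v(y) = -sqrt(3)*sqrt(-1/(C1 + y))
 v(y) = sqrt(3)*sqrt(-1/(C1 + y))


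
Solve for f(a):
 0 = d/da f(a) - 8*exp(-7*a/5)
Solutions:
 f(a) = C1 - 40*exp(-7*a/5)/7


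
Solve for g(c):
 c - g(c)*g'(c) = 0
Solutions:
 g(c) = -sqrt(C1 + c^2)
 g(c) = sqrt(C1 + c^2)


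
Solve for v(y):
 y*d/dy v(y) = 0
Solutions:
 v(y) = C1


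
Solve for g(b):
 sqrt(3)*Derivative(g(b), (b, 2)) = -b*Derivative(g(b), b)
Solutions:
 g(b) = C1 + C2*erf(sqrt(2)*3^(3/4)*b/6)


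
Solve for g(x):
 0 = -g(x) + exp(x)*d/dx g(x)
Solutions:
 g(x) = C1*exp(-exp(-x))


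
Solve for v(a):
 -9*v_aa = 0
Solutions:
 v(a) = C1 + C2*a


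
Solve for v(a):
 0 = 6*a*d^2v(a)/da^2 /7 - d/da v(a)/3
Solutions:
 v(a) = C1 + C2*a^(25/18)


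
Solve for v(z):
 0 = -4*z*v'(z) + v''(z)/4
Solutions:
 v(z) = C1 + C2*erfi(2*sqrt(2)*z)


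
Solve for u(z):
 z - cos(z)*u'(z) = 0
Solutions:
 u(z) = C1 + Integral(z/cos(z), z)


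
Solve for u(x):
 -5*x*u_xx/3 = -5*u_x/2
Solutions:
 u(x) = C1 + C2*x^(5/2)


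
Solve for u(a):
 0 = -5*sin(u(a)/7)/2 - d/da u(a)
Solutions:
 5*a/2 + 7*log(cos(u(a)/7) - 1)/2 - 7*log(cos(u(a)/7) + 1)/2 = C1


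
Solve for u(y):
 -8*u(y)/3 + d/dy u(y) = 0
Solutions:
 u(y) = C1*exp(8*y/3)


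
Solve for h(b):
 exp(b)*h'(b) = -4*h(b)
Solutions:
 h(b) = C1*exp(4*exp(-b))


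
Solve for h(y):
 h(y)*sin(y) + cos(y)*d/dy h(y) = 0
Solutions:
 h(y) = C1*cos(y)


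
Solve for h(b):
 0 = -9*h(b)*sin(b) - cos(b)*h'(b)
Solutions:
 h(b) = C1*cos(b)^9


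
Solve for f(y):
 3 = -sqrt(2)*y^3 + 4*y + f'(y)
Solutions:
 f(y) = C1 + sqrt(2)*y^4/4 - 2*y^2 + 3*y


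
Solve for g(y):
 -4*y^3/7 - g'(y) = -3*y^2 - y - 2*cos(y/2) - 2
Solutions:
 g(y) = C1 - y^4/7 + y^3 + y^2/2 + 2*y + 4*sin(y/2)


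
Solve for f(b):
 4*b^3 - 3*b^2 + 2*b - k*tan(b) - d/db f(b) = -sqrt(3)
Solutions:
 f(b) = C1 + b^4 - b^3 + b^2 + sqrt(3)*b + k*log(cos(b))


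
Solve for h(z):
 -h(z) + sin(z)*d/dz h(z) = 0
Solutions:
 h(z) = C1*sqrt(cos(z) - 1)/sqrt(cos(z) + 1)


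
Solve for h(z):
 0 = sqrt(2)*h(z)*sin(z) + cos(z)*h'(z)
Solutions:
 h(z) = C1*cos(z)^(sqrt(2))


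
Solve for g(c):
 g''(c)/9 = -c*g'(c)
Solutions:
 g(c) = C1 + C2*erf(3*sqrt(2)*c/2)


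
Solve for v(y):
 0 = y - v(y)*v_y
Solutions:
 v(y) = -sqrt(C1 + y^2)
 v(y) = sqrt(C1 + y^2)


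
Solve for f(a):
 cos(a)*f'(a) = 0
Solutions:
 f(a) = C1


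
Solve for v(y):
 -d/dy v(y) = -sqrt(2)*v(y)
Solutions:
 v(y) = C1*exp(sqrt(2)*y)


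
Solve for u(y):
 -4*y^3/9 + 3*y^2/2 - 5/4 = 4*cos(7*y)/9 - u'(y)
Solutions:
 u(y) = C1 + y^4/9 - y^3/2 + 5*y/4 + 4*sin(7*y)/63


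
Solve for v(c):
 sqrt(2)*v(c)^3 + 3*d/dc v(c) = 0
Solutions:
 v(c) = -sqrt(6)*sqrt(-1/(C1 - sqrt(2)*c))/2
 v(c) = sqrt(6)*sqrt(-1/(C1 - sqrt(2)*c))/2


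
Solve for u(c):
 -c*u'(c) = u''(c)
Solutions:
 u(c) = C1 + C2*erf(sqrt(2)*c/2)


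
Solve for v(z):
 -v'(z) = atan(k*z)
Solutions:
 v(z) = C1 - Piecewise((z*atan(k*z) - log(k^2*z^2 + 1)/(2*k), Ne(k, 0)), (0, True))


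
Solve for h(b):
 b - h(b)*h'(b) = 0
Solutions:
 h(b) = -sqrt(C1 + b^2)
 h(b) = sqrt(C1 + b^2)


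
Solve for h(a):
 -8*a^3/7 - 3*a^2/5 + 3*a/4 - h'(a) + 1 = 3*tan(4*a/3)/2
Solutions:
 h(a) = C1 - 2*a^4/7 - a^3/5 + 3*a^2/8 + a + 9*log(cos(4*a/3))/8


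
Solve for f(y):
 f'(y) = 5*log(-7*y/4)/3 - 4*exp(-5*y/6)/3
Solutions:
 f(y) = C1 + 5*y*log(-y)/3 + 5*y*(-2*log(2) - 1 + log(7))/3 + 8*exp(-5*y/6)/5


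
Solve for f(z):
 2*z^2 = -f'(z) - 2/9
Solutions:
 f(z) = C1 - 2*z^3/3 - 2*z/9


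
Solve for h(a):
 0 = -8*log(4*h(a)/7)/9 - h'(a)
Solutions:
 9*Integral(1/(log(_y) - log(7) + 2*log(2)), (_y, h(a)))/8 = C1 - a


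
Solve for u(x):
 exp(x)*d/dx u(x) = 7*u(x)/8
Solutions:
 u(x) = C1*exp(-7*exp(-x)/8)


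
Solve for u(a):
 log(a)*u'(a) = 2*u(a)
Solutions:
 u(a) = C1*exp(2*li(a))


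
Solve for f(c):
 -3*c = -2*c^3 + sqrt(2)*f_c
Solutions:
 f(c) = C1 + sqrt(2)*c^4/4 - 3*sqrt(2)*c^2/4


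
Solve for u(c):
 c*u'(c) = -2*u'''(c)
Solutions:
 u(c) = C1 + Integral(C2*airyai(-2^(2/3)*c/2) + C3*airybi(-2^(2/3)*c/2), c)


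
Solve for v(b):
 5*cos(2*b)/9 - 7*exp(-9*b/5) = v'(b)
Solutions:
 v(b) = C1 + 5*sin(2*b)/18 + 35*exp(-9*b/5)/9


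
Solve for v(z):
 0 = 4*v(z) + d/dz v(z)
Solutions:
 v(z) = C1*exp(-4*z)


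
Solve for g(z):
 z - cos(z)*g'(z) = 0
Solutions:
 g(z) = C1 + Integral(z/cos(z), z)


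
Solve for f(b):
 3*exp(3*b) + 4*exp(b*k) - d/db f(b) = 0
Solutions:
 f(b) = C1 + exp(3*b) + 4*exp(b*k)/k


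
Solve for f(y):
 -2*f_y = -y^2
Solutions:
 f(y) = C1 + y^3/6


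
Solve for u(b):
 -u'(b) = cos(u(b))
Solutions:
 u(b) = pi - asin((C1 + exp(2*b))/(C1 - exp(2*b)))
 u(b) = asin((C1 + exp(2*b))/(C1 - exp(2*b)))


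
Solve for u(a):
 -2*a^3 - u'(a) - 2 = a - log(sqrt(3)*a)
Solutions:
 u(a) = C1 - a^4/2 - a^2/2 + a*log(a) - 3*a + a*log(3)/2


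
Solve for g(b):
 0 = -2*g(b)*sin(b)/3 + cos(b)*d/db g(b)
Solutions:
 g(b) = C1/cos(b)^(2/3)


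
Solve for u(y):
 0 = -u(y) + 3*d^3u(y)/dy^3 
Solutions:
 u(y) = C3*exp(3^(2/3)*y/3) + (C1*sin(3^(1/6)*y/2) + C2*cos(3^(1/6)*y/2))*exp(-3^(2/3)*y/6)


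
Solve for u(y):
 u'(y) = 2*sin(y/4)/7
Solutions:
 u(y) = C1 - 8*cos(y/4)/7


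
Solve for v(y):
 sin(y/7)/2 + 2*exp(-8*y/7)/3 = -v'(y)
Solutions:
 v(y) = C1 + 7*cos(y/7)/2 + 7*exp(-8*y/7)/12


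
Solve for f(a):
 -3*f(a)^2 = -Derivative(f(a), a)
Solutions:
 f(a) = -1/(C1 + 3*a)


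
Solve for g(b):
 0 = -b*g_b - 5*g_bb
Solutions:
 g(b) = C1 + C2*erf(sqrt(10)*b/10)


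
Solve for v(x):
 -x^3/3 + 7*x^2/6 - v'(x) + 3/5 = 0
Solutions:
 v(x) = C1 - x^4/12 + 7*x^3/18 + 3*x/5


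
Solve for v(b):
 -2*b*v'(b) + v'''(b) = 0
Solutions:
 v(b) = C1 + Integral(C2*airyai(2^(1/3)*b) + C3*airybi(2^(1/3)*b), b)


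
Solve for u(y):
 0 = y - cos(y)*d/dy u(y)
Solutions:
 u(y) = C1 + Integral(y/cos(y), y)


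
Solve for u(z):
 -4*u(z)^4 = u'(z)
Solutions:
 u(z) = (-3^(2/3) - 3*3^(1/6)*I)*(1/(C1 + 4*z))^(1/3)/6
 u(z) = (-3^(2/3) + 3*3^(1/6)*I)*(1/(C1 + 4*z))^(1/3)/6
 u(z) = (1/(C1 + 12*z))^(1/3)


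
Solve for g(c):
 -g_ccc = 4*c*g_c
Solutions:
 g(c) = C1 + Integral(C2*airyai(-2^(2/3)*c) + C3*airybi(-2^(2/3)*c), c)


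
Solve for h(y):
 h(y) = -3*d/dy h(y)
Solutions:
 h(y) = C1*exp(-y/3)


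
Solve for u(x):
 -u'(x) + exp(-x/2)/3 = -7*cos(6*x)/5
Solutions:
 u(x) = C1 + 7*sin(6*x)/30 - 2*exp(-x/2)/3


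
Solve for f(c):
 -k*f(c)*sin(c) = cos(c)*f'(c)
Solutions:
 f(c) = C1*exp(k*log(cos(c)))


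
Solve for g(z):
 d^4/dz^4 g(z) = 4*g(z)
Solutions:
 g(z) = C1*exp(-sqrt(2)*z) + C2*exp(sqrt(2)*z) + C3*sin(sqrt(2)*z) + C4*cos(sqrt(2)*z)


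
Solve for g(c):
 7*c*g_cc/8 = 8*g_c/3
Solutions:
 g(c) = C1 + C2*c^(85/21)


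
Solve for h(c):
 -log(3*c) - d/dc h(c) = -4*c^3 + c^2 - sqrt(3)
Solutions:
 h(c) = C1 + c^4 - c^3/3 - c*log(c) - c*log(3) + c + sqrt(3)*c


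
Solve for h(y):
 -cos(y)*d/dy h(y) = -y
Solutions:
 h(y) = C1 + Integral(y/cos(y), y)


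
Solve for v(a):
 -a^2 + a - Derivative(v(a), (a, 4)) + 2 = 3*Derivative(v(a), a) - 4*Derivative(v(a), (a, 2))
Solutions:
 v(a) = C1 + C2*exp(a) + C3*exp(a*(-1 + sqrt(13))/2) + C4*exp(-a*(1 + sqrt(13))/2) - a^3/9 - 5*a^2/18 - 2*a/27


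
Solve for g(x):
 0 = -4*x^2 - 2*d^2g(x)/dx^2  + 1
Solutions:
 g(x) = C1 + C2*x - x^4/6 + x^2/4


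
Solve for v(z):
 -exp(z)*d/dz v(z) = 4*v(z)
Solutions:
 v(z) = C1*exp(4*exp(-z))


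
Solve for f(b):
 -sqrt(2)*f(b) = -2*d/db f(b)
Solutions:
 f(b) = C1*exp(sqrt(2)*b/2)


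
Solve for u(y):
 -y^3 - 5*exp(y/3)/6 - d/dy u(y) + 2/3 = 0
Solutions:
 u(y) = C1 - y^4/4 + 2*y/3 - 5*exp(y/3)/2


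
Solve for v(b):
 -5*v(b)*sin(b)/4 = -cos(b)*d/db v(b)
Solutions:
 v(b) = C1/cos(b)^(5/4)


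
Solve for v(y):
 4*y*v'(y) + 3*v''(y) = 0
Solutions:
 v(y) = C1 + C2*erf(sqrt(6)*y/3)


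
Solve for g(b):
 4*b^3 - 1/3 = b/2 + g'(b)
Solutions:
 g(b) = C1 + b^4 - b^2/4 - b/3


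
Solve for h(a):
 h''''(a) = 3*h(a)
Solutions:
 h(a) = C1*exp(-3^(1/4)*a) + C2*exp(3^(1/4)*a) + C3*sin(3^(1/4)*a) + C4*cos(3^(1/4)*a)


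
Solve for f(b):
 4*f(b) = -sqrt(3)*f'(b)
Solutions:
 f(b) = C1*exp(-4*sqrt(3)*b/3)


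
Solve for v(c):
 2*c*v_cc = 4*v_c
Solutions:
 v(c) = C1 + C2*c^3


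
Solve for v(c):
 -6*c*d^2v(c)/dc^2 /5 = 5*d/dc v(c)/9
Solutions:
 v(c) = C1 + C2*c^(29/54)


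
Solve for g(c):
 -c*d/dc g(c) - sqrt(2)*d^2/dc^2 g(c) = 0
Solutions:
 g(c) = C1 + C2*erf(2^(1/4)*c/2)


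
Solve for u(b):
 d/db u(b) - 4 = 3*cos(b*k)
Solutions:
 u(b) = C1 + 4*b + 3*sin(b*k)/k


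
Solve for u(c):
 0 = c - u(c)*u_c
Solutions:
 u(c) = -sqrt(C1 + c^2)
 u(c) = sqrt(C1 + c^2)


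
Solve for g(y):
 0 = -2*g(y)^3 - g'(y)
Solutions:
 g(y) = -sqrt(2)*sqrt(-1/(C1 - 2*y))/2
 g(y) = sqrt(2)*sqrt(-1/(C1 - 2*y))/2


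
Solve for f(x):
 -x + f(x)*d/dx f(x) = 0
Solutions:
 f(x) = -sqrt(C1 + x^2)
 f(x) = sqrt(C1 + x^2)


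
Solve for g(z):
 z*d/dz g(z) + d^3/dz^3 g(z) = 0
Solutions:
 g(z) = C1 + Integral(C2*airyai(-z) + C3*airybi(-z), z)


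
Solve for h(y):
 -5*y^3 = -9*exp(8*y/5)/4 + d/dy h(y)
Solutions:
 h(y) = C1 - 5*y^4/4 + 45*exp(8*y/5)/32


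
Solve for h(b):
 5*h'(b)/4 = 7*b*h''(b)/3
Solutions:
 h(b) = C1 + C2*b^(43/28)


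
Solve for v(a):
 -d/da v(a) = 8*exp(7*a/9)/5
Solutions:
 v(a) = C1 - 72*exp(7*a/9)/35


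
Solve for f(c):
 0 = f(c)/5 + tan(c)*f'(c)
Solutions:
 f(c) = C1/sin(c)^(1/5)


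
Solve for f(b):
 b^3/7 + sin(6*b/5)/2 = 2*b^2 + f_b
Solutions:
 f(b) = C1 + b^4/28 - 2*b^3/3 - 5*cos(6*b/5)/12


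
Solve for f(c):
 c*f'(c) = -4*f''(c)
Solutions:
 f(c) = C1 + C2*erf(sqrt(2)*c/4)


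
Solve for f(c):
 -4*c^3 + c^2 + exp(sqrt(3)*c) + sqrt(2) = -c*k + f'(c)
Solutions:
 f(c) = C1 - c^4 + c^3/3 + c^2*k/2 + sqrt(2)*c + sqrt(3)*exp(sqrt(3)*c)/3


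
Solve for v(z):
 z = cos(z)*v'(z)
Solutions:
 v(z) = C1 + Integral(z/cos(z), z)


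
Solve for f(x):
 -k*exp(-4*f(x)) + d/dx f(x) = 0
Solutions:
 f(x) = log(-I*(C1 + 4*k*x)^(1/4))
 f(x) = log(I*(C1 + 4*k*x)^(1/4))
 f(x) = log(-(C1 + 4*k*x)^(1/4))
 f(x) = log(C1 + 4*k*x)/4
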